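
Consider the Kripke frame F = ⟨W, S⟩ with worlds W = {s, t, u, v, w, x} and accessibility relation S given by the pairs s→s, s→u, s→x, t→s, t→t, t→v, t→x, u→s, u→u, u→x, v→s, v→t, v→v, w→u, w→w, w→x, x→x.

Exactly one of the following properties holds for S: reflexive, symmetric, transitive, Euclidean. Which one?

Reflexive: yes — every world is S-related to itself.
Symmetric: no — s S x but not x S s.
Transitive: no — t S s and s S u, but not t S u.
Euclidean: no — s S x and s S u, but not x S u.
Only reflexive holds.

reflexive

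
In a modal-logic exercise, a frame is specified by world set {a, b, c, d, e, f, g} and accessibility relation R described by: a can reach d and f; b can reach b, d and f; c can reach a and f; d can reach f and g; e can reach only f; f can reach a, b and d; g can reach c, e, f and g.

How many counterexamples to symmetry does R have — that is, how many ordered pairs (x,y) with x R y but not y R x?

9

Enumerating: (a,d), (b,d), (c,a), (c,f), (d,g), (e,f), (g,c), (g,e), (g,f).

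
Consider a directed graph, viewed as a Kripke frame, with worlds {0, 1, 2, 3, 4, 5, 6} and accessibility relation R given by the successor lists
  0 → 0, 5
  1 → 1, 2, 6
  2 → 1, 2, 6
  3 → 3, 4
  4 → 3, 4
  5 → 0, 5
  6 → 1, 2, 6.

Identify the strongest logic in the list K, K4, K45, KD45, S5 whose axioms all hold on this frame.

Transitive (axiom 4): yes — every two-step R-path is closed by a direct edge.
Euclidean (axiom 5): yes — any two successors of a common world are R-related.
Serial (axiom D): yes — every world has a successor (e.g. 0 R 0).
Reflexive (axiom T): yes — every world is R-related to itself.
So F validates K, K4, K45, KD45, S5. The strongest is S5.

S5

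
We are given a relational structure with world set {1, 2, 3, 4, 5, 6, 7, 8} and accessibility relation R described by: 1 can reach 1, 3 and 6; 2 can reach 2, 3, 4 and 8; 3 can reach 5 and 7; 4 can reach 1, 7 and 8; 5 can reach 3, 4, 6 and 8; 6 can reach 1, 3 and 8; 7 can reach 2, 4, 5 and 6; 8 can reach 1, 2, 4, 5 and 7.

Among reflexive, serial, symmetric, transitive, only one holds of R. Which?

Reflexive: no — 3 is not related to itself.
Serial: yes — every world has a successor (e.g. 1 R 1).
Symmetric: no — 1 R 3 but not 3 R 1.
Transitive: no — 1 R 3 and 3 R 5, but not 1 R 5.
Only serial holds.

serial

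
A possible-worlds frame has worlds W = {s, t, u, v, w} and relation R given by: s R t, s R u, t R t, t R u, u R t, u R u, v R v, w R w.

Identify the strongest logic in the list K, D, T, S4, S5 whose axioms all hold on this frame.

D

Serial (axiom D): yes — every world has a successor (e.g. s R t).
Reflexive (axiom T): no — s is not related to itself.
Transitive (axiom 4): yes — every two-step R-path is closed by a direct edge.
Euclidean (axiom 5): yes — any two successors of a common world are R-related.
So F validates K, D; T would additionally require R to be reflexive. The strongest is D.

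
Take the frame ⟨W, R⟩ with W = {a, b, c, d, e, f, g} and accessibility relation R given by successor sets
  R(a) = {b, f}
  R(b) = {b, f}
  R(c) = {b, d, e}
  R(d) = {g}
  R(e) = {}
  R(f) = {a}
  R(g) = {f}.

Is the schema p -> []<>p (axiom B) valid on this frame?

The schema B characterises exactly the symmetric frames.
Symmetric: no — a R b but not b R a.

No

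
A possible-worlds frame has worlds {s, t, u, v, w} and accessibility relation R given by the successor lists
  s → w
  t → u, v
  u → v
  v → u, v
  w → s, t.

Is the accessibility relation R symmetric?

No

Symmetric: no — t R u but not u R t.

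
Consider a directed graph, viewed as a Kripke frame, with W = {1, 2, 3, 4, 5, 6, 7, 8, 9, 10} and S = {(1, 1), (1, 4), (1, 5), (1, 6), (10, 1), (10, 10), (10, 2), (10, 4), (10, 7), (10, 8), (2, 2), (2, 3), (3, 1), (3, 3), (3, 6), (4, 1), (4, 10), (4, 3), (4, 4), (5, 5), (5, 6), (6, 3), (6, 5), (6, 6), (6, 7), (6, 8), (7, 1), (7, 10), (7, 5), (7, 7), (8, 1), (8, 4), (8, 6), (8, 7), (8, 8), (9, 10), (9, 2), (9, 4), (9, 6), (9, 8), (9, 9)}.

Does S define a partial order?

No

Reflexive: yes — every world is S-related to itself.
Transitive: no — 1 S 4 and 4 S 10, but not 1 S 10.
Antisymmetric: no — 1 S 4 and 4 S 1 with 1 ≠ 4.
So S is not a partial order.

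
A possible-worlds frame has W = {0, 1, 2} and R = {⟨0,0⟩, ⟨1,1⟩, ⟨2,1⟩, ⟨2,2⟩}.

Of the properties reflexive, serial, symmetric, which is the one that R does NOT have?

symmetric

Reflexive: yes — every world is R-related to itself.
Serial: yes — every world has a successor (e.g. 0 R 0).
Symmetric: no — 2 R 1 but not 1 R 2.
Only symmetric fails.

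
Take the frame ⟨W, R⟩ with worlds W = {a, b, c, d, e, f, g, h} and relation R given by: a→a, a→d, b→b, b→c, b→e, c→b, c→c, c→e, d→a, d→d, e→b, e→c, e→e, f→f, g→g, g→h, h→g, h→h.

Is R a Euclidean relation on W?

Yes

Euclidean: yes — any two successors of a common world are R-related.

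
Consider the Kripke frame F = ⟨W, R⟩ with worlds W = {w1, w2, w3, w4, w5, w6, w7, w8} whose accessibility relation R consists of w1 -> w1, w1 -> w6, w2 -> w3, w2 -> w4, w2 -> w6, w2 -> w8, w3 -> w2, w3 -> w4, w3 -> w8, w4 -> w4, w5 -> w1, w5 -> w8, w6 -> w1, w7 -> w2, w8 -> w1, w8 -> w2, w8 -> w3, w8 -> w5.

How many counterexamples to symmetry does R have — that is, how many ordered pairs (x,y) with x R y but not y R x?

Enumerating: (w2,w4), (w2,w6), (w3,w4), (w5,w1), (w7,w2), (w8,w1).

6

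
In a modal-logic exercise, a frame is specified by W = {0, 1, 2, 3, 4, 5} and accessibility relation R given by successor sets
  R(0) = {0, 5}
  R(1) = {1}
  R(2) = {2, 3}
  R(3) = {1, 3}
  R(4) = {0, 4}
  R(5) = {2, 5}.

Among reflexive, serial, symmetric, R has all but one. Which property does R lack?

Reflexive: yes — every world is R-related to itself.
Serial: yes — every world has a successor (e.g. 0 R 0).
Symmetric: no — 0 R 5 but not 5 R 0.
Only symmetric fails.

symmetric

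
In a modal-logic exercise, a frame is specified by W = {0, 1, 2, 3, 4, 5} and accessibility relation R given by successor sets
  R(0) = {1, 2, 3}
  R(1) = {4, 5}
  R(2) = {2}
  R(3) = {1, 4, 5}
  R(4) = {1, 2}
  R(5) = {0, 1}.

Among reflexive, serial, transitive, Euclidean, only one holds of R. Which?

serial

Reflexive: no — 0 is not related to itself.
Serial: yes — every world has a successor (e.g. 0 R 1).
Transitive: no — 0 R 1 and 1 R 4, but not 0 R 4.
Euclidean: no — 0 R 1 and 0 R 2, but not 1 R 2.
Only serial holds.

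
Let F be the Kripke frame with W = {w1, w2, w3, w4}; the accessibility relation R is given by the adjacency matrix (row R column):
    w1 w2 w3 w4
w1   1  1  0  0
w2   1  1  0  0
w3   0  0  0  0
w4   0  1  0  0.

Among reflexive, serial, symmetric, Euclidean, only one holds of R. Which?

Euclidean

Reflexive: no — w3 is not related to itself.
Serial: no — w3 has no R-successor.
Symmetric: no — w4 R w2 but not w2 R w4.
Euclidean: yes — any two successors of a common world are R-related.
Only Euclidean holds.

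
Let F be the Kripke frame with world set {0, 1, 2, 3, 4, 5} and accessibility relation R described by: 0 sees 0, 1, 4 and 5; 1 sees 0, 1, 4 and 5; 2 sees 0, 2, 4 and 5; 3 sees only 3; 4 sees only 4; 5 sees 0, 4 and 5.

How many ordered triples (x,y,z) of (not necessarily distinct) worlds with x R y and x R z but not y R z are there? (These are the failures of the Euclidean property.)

Enumerating: (0,4,0), (0,4,1), (0,4,5), (0,5,1), (1,4,0), (1,4,1), (1,4,5), (1,5,1), (2,0,2), (2,4,0), (2,4,2), (2,4,5), (2,5,2), (5,4,0), (5,4,5).

15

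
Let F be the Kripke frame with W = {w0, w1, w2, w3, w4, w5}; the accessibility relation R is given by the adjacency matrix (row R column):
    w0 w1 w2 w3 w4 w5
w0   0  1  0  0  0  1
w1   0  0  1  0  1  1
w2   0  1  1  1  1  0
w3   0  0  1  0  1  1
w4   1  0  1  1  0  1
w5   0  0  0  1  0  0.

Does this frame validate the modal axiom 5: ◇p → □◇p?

The schema 5 characterises exactly the Euclidean frames.
Euclidean: no — w0 R w5 and w0 R w1, but not w5 R w1.

No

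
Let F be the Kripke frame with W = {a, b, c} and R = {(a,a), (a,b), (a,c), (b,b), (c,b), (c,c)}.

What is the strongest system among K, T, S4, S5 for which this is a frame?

Reflexive (axiom T): yes — every world is R-related to itself.
Transitive (axiom 4): yes — every two-step R-path is closed by a direct edge.
Euclidean (axiom 5): no — a R b and a R c, but not b R c.
So F validates K, T, S4; S5 would additionally require R to be Euclidean. The strongest is S4.

S4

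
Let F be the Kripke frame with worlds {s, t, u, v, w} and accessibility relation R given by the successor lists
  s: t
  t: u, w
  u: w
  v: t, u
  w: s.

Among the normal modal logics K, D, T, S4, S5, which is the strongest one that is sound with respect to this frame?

Serial (axiom D): yes — every world has a successor (e.g. s R t).
Reflexive (axiom T): no — s is not related to itself.
Transitive (axiom 4): no — s R t and t R u, but not s R u.
Euclidean (axiom 5): no — t R w and t R u, but not w R u.
So F validates K, D; T would additionally require R to be reflexive. The strongest is D.

D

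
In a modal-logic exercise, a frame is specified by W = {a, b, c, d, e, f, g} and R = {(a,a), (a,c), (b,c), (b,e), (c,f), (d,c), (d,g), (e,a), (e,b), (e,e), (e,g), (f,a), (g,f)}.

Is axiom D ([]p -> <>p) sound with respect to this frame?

The schema D characterises exactly the serial frames.
Serial: yes — every world has a successor (e.g. a R a).

Yes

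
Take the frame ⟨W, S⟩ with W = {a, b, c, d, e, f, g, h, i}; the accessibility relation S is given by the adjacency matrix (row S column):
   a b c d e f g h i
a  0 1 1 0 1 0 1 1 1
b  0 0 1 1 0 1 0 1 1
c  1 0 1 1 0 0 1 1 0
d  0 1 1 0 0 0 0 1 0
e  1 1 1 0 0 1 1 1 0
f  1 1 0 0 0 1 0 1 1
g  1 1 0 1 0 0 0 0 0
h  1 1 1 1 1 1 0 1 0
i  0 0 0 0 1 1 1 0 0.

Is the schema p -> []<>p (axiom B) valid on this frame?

No

By correspondence theory, B is valid on a frame iff S is symmetric.
Symmetric: no — a S b but not b S a.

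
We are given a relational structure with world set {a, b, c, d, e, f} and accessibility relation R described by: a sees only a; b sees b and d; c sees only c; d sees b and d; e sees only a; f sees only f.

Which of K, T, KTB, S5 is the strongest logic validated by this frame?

Reflexive (axiom T): no — e is not related to itself.
Symmetric (axiom B): no — e R a but not a R e.
Euclidean (axiom 5): yes — any two successors of a common world are R-related.
So F validates K; T would additionally require R to be reflexive. The strongest is K.

K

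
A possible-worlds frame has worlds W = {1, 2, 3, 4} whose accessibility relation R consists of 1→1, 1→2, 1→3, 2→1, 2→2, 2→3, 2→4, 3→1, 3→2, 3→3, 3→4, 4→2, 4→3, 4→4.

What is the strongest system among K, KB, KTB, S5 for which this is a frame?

KTB

Symmetric (axiom B): yes — every pair in R has its reverse in R.
Reflexive (axiom T): yes — every world is R-related to itself.
Euclidean (axiom 5): no — 2 R 1 and 2 R 4, but not 1 R 4.
So F validates K, KB, KTB; S5 would additionally require R to be Euclidean. The strongest is KTB.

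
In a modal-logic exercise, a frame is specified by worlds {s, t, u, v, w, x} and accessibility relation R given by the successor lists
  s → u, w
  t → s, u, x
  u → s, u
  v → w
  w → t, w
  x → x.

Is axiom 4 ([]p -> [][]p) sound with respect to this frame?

Axiom 4 corresponds to the accessibility relation being transitive.
Transitive: no — s R w and w R t, but not s R t.

No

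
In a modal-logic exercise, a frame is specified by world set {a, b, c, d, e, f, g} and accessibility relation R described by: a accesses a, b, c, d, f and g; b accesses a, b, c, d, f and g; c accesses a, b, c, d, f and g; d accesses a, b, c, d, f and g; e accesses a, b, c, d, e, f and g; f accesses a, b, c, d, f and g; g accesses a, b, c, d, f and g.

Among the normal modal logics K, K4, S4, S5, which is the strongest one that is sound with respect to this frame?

Transitive (axiom 4): yes — every two-step R-path is closed by a direct edge.
Reflexive (axiom T): yes — every world is R-related to itself.
Euclidean (axiom 5): no — e R a and e R e, but not a R e.
So F validates K, K4, S4; S5 would additionally require R to be Euclidean. The strongest is S4.

S4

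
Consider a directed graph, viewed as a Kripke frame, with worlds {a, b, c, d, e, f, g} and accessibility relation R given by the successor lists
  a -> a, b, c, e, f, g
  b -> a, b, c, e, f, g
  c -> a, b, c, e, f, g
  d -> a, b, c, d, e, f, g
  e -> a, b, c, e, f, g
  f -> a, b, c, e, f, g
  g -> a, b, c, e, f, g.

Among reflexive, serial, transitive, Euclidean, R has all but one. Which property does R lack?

Euclidean

Reflexive: yes — every world is R-related to itself.
Serial: yes — every world has a successor (e.g. a R a).
Transitive: yes — every two-step R-path is closed by a direct edge.
Euclidean: no — d R a and d R d, but not a R d.
Only Euclidean fails.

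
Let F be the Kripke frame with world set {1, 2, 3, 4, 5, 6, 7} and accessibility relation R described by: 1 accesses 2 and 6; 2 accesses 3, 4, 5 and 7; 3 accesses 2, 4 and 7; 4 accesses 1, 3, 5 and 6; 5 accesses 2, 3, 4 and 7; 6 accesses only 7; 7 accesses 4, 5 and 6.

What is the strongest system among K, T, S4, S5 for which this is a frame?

Reflexive (axiom T): no — 1 is not related to itself.
Transitive (axiom 4): no — 1 R 2 and 2 R 3, but not 1 R 3.
Euclidean (axiom 5): no — 1 R 2 and 1 R 6, but not 2 R 6.
So F validates K; T would additionally require R to be reflexive. The strongest is K.

K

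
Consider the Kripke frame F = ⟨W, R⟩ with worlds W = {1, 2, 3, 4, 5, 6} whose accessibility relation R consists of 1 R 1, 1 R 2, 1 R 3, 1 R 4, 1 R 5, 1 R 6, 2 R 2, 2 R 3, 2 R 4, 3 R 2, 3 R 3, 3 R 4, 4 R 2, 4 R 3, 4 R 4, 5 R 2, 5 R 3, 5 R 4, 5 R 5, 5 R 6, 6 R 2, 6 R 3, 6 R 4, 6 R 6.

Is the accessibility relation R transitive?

Yes

Transitive: yes — every two-step R-path is closed by a direct edge.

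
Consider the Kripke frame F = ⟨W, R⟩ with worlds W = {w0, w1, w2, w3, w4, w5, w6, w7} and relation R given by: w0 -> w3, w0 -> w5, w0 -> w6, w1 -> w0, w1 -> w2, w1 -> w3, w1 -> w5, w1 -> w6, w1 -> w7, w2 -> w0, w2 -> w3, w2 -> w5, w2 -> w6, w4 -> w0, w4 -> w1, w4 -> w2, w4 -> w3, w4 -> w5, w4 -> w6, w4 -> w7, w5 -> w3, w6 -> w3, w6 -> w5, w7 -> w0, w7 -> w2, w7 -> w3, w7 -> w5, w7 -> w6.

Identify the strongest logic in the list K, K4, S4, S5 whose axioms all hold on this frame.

Transitive (axiom 4): yes — every two-step R-path is closed by a direct edge.
Reflexive (axiom T): no — w0 is not related to itself.
Euclidean (axiom 5): no — w0 R w3 and w0 R w5, but not w3 R w5.
So F validates K, K4; S4 would additionally require R to be reflexive. The strongest is K4.

K4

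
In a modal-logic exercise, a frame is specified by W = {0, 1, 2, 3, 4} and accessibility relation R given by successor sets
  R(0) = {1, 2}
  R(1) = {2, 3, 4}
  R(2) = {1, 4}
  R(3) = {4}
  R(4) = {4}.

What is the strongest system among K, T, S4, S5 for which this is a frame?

K

Reflexive (axiom T): no — 0 is not related to itself.
Transitive (axiom 4): no — 0 R 1 and 1 R 3, but not 0 R 3.
Euclidean (axiom 5): no — 1 R 2 and 1 R 3, but not 2 R 3.
So F validates K; T would additionally require R to be reflexive. The strongest is K.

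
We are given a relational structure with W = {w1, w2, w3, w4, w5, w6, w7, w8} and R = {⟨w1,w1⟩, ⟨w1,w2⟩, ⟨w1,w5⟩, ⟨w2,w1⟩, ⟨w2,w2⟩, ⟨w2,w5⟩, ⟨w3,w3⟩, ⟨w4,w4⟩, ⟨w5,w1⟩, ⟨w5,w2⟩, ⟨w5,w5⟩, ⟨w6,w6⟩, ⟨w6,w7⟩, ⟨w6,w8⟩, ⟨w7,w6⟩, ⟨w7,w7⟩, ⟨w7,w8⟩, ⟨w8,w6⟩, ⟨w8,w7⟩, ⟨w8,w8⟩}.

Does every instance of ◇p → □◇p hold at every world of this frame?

Yes

The schema 5 characterises exactly the Euclidean frames.
Euclidean: yes — any two successors of a common world are R-related.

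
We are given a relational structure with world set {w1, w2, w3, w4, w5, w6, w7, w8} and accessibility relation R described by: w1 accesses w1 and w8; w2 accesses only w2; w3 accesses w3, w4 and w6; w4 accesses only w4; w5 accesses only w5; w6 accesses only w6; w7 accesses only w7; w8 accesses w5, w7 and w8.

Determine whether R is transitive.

Transitive: no — w1 R w8 and w8 R w5, but not w1 R w5.

No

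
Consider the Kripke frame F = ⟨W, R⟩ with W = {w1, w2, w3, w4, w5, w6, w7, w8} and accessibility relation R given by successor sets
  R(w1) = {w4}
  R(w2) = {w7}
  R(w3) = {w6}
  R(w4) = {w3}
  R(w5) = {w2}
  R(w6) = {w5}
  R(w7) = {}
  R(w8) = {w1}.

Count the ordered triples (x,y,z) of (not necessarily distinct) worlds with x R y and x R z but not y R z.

7

Enumerating: (w1,w4,w4), (w2,w7,w7), (w3,w6,w6), (w4,w3,w3), (w5,w2,w2), (w6,w5,w5), (w8,w1,w1).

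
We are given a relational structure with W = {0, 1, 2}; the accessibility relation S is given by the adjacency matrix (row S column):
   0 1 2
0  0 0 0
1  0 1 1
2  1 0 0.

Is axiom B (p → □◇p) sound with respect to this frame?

No

The schema B characterises exactly the symmetric frames.
Symmetric: no — 1 S 2 but not 2 S 1.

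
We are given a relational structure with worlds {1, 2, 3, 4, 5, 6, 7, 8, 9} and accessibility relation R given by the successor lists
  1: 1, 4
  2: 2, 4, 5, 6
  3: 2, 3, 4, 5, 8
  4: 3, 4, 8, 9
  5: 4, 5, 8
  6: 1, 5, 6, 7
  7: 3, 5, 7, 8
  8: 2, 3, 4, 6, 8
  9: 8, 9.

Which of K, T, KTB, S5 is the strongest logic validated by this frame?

Reflexive (axiom T): yes — every world is R-related to itself.
Symmetric (axiom B): no — 1 R 4 but not 4 R 1.
Euclidean (axiom 5): no — 2 R 4 and 2 R 5, but not 4 R 5.
So F validates K, T; KTB would additionally require R to be symmetric. The strongest is T.

T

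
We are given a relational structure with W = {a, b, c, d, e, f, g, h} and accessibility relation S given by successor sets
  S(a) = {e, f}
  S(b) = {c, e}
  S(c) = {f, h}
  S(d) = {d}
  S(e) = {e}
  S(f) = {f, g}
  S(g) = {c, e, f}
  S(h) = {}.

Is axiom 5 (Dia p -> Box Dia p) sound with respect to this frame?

Axiom 5 corresponds to the accessibility relation being Euclidean.
Euclidean: no — a S e and a S f, but not e S f.

No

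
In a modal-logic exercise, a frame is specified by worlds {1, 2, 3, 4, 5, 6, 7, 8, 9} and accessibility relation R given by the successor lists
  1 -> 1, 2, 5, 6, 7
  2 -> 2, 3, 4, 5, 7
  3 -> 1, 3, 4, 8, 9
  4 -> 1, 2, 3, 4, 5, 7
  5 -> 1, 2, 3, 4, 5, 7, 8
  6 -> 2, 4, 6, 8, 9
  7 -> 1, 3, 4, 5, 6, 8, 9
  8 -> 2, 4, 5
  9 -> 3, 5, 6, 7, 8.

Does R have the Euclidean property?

No

Euclidean: no — 1 R 2 and 1 R 6, but not 2 R 6.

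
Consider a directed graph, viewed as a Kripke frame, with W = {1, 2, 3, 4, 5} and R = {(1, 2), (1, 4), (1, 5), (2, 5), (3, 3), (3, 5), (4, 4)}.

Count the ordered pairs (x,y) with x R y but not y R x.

5

Enumerating: (1,2), (1,4), (1,5), (2,5), (3,5).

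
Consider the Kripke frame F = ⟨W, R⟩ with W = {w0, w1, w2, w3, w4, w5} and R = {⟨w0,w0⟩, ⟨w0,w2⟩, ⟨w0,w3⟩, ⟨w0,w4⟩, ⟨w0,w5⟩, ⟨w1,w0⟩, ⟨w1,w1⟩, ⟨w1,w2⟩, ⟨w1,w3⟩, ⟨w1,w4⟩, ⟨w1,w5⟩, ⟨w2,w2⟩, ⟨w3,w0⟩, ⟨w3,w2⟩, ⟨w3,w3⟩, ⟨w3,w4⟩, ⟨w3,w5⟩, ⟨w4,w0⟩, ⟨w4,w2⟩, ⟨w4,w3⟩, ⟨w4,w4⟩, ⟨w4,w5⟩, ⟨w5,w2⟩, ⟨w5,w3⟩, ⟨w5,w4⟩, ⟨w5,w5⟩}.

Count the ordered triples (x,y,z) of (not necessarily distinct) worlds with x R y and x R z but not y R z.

28

Enumerating: (w0,w2,w0), (w0,w2,w3), (w0,w2,w4), (w0,w2,w5), (w0,w5,w0), (w1,w0,w1), (w1,w2,w0), (w1,w2,w1), (w1,w2,w3), (w1,w2,w4), (w1,w2,w5), (w1,w3,w1), … and 16 more.
Total: 28.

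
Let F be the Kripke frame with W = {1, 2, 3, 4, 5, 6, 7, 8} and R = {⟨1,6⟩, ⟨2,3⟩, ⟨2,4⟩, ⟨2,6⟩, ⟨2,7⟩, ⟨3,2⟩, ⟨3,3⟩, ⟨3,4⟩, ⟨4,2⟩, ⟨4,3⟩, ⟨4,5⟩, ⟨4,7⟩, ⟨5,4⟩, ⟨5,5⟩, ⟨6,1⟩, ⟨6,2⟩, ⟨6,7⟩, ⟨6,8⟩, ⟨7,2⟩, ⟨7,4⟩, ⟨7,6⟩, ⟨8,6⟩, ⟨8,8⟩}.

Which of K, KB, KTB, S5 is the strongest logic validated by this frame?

Symmetric (axiom B): yes — every pair in R has its reverse in R.
Reflexive (axiom T): no — 1 is not related to itself.
Euclidean (axiom 5): no — 2 R 3 and 2 R 6, but not 3 R 6.
So F validates K, KB; KTB would additionally require R to be reflexive. The strongest is KB.

KB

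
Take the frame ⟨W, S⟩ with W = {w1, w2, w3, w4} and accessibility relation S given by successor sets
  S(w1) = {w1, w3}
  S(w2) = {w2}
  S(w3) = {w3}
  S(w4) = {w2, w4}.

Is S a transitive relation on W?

Transitive: yes — every two-step S-path is closed by a direct edge.

Yes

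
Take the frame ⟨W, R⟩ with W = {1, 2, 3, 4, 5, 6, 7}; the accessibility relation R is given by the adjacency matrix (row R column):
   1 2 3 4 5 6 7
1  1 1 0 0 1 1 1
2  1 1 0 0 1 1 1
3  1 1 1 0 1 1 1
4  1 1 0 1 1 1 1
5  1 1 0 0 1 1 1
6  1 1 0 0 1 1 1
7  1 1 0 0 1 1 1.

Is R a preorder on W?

Reflexive: yes — every world is R-related to itself.
Transitive: yes — every two-step R-path is closed by a direct edge.
So R is a preorder.

Yes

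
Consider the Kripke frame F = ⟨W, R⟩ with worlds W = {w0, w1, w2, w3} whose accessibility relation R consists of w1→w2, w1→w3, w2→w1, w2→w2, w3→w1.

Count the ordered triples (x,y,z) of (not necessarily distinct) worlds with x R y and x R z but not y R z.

5

Enumerating: (w1,w2,w3), (w1,w3,w2), (w1,w3,w3), (w2,w1,w1), (w3,w1,w1).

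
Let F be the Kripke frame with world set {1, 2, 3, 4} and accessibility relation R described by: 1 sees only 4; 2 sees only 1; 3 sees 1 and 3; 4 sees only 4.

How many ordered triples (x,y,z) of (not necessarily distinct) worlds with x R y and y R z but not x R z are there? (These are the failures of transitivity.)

2

Enumerating: (2,1,4), (3,1,4).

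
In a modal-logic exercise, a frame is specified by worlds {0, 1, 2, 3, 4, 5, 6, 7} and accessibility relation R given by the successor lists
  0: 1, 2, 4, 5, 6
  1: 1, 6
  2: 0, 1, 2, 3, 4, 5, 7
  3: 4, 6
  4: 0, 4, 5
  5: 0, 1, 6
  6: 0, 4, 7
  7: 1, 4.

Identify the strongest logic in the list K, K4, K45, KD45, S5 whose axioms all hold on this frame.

K

Transitive (axiom 4): no — 0 R 2 and 2 R 3, but not 0 R 3.
Euclidean (axiom 5): no — 0 R 1 and 0 R 2, but not 1 R 2.
Serial (axiom D): yes — every world has a successor (e.g. 0 R 1).
Reflexive (axiom T): no — 0 is not related to itself.
So F validates K; K4 would additionally require R to be transitive. The strongest is K.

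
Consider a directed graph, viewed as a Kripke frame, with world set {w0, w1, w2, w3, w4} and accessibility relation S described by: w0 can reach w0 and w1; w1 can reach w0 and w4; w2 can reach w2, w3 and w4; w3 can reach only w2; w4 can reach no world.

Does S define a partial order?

Reflexive: no — w1 is not related to itself.
Transitive: no — w0 S w1 and w1 S w4, but not w0 S w4.
Antisymmetric: no — w0 S w1 and w1 S w0 with w0 ≠ w1.
So S is not a partial order.

No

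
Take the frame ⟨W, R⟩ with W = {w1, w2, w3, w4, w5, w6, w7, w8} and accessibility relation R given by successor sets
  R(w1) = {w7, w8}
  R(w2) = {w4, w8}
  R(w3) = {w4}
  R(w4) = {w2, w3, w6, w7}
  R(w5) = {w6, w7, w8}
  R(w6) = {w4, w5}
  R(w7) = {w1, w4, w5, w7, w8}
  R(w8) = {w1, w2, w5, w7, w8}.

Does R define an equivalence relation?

No

Reflexive: no — w1 is not related to itself.
Symmetric: yes — every pair in R has its reverse in R.
Transitive: no — w1 R w7 and w7 R w4, but not w1 R w4.
So R is not an equivalence relation.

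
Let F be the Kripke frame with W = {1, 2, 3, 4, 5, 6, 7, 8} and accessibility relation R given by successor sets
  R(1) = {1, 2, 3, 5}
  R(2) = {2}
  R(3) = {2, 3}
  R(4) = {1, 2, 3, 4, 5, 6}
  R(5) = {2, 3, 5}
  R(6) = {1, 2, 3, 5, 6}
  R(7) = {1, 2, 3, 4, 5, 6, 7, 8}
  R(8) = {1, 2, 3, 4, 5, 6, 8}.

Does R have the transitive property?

Transitive: yes — every two-step R-path is closed by a direct edge.

Yes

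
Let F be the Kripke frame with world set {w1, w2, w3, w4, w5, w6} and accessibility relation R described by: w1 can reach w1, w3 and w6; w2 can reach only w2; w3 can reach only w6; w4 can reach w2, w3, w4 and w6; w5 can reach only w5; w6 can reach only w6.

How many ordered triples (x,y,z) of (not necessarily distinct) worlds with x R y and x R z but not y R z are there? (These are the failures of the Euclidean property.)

13

Enumerating: (w1,w3,w1), (w1,w3,w3), (w1,w6,w1), (w1,w6,w3), (w4,w2,w3), (w4,w2,w4), (w4,w2,w6), (w4,w3,w2), (w4,w3,w3), (w4,w3,w4), (w4,w6,w2), (w4,w6,w3), (w4,w6,w4).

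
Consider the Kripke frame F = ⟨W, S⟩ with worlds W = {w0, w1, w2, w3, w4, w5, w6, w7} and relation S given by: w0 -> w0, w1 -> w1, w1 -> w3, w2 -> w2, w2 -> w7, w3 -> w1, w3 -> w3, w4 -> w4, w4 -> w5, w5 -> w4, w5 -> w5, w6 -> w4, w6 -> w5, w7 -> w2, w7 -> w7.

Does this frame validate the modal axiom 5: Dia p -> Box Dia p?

The schema 5 characterises exactly the Euclidean frames.
Euclidean: yes — any two successors of a common world are S-related.

Yes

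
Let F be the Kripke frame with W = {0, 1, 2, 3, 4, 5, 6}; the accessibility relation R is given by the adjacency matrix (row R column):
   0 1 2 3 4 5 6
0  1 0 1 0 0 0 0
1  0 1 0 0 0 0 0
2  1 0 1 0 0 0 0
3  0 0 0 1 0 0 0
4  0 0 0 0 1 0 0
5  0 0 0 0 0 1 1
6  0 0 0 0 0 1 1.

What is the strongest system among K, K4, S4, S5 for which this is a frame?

Transitive (axiom 4): yes — every two-step R-path is closed by a direct edge.
Reflexive (axiom T): yes — every world is R-related to itself.
Euclidean (axiom 5): yes — any two successors of a common world are R-related.
So F validates K, K4, S4, S5. The strongest is S5.

S5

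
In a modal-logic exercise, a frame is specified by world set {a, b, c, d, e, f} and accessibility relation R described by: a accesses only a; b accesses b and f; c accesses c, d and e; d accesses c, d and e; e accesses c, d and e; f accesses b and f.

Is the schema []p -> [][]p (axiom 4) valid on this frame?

Yes

Axiom 4 corresponds to the accessibility relation being transitive.
Transitive: yes — every two-step R-path is closed by a direct edge.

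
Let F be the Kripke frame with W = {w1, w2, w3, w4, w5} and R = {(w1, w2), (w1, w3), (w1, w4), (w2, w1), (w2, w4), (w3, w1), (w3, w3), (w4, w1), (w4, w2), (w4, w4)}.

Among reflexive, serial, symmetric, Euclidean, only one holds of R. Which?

Reflexive: no — w1 is not related to itself.
Serial: no — w5 has no R-successor.
Symmetric: yes — every pair in R has its reverse in R.
Euclidean: no — w1 R w2 and w1 R w3, but not w2 R w3.
Only symmetric holds.

symmetric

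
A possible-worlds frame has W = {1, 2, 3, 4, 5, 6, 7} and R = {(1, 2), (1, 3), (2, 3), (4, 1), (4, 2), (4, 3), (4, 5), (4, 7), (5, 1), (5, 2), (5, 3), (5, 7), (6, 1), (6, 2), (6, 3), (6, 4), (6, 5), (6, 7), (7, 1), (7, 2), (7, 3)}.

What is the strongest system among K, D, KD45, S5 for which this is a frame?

Serial (axiom D): no — 3 has no R-successor.
Euclidean (axiom 5): no — 1 R 3 and 1 R 2, but not 3 R 2.
Transitive (axiom 4): yes — every two-step R-path is closed by a direct edge.
Reflexive (axiom T): no — 1 is not related to itself.
So F validates K; D would additionally require R to be serial. The strongest is K.

K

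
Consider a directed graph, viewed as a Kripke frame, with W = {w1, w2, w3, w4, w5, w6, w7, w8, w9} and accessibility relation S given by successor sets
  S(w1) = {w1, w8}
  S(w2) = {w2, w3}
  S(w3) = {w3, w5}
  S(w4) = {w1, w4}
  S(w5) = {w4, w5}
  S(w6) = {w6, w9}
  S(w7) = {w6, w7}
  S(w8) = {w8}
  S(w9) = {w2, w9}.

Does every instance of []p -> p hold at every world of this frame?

Axiom T corresponds to the accessibility relation being reflexive.
Reflexive: yes — every world is S-related to itself.

Yes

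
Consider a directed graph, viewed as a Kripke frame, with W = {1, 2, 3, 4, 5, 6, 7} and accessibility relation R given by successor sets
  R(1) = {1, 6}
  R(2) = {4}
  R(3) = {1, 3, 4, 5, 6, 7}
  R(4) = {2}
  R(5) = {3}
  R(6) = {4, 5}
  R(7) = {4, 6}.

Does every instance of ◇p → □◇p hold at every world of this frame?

No

The schema 5 characterises exactly the Euclidean frames.
Euclidean: no — 3 R 1 and 3 R 4, but not 1 R 4.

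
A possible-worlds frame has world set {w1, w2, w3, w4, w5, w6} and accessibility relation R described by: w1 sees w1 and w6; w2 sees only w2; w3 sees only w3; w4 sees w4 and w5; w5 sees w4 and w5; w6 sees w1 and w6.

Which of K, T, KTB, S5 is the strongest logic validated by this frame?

S5

Reflexive (axiom T): yes — every world is R-related to itself.
Symmetric (axiom B): yes — every pair in R has its reverse in R.
Euclidean (axiom 5): yes — any two successors of a common world are R-related.
So F validates K, T, KTB, S5. The strongest is S5.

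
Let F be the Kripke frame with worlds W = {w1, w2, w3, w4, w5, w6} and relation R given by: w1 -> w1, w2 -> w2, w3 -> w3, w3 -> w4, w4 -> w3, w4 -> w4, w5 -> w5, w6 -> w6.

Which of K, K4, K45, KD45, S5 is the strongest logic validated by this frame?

S5

Transitive (axiom 4): yes — every two-step R-path is closed by a direct edge.
Euclidean (axiom 5): yes — any two successors of a common world are R-related.
Serial (axiom D): yes — every world has a successor (e.g. w1 R w1).
Reflexive (axiom T): yes — every world is R-related to itself.
So F validates K, K4, K45, KD45, S5. The strongest is S5.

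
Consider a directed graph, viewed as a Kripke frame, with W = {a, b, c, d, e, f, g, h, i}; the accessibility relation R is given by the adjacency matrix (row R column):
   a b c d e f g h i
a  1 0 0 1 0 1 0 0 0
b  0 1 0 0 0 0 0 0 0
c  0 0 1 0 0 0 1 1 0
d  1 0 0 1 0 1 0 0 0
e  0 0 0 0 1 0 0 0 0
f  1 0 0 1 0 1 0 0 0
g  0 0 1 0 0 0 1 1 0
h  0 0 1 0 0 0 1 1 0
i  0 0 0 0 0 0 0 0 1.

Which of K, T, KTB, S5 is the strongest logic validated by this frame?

S5

Reflexive (axiom T): yes — every world is R-related to itself.
Symmetric (axiom B): yes — every pair in R has its reverse in R.
Euclidean (axiom 5): yes — any two successors of a common world are R-related.
So F validates K, T, KTB, S5. The strongest is S5.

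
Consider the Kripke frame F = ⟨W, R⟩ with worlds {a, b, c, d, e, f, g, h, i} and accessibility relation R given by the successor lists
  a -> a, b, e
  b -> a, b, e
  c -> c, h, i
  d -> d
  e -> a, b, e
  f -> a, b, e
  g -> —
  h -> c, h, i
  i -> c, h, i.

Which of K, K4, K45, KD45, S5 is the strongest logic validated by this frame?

K45

Transitive (axiom 4): yes — every two-step R-path is closed by a direct edge.
Euclidean (axiom 5): yes — any two successors of a common world are R-related.
Serial (axiom D): no — g has no R-successor.
Reflexive (axiom T): no — f is not related to itself.
So F validates K, K4, K45; KD45 would additionally require R to be serial. The strongest is K45.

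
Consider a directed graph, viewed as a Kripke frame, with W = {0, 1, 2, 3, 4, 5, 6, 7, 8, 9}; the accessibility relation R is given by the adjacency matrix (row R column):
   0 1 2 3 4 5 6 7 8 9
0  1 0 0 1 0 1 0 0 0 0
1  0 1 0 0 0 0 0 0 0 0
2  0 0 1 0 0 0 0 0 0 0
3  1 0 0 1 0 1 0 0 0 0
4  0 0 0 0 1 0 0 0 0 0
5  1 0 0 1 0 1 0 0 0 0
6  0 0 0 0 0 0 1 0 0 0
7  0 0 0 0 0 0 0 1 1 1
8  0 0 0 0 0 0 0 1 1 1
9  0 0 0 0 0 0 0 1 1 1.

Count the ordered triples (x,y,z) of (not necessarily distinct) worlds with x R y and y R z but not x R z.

R is transitive; there are no such tuples.

0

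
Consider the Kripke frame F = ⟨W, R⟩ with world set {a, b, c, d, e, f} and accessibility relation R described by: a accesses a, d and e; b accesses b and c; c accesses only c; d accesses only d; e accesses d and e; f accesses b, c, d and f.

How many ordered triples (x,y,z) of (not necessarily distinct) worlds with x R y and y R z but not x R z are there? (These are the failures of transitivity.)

R is transitive; there are no such tuples.

0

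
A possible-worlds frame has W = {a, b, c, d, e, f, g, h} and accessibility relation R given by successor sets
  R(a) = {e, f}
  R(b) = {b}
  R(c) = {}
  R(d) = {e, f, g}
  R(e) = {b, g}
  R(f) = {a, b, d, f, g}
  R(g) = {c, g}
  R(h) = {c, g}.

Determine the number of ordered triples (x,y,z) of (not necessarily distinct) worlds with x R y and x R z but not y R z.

Enumerating: (a,e,e), (a,e,f), (a,f,e), (d,e,e), (d,e,f), (d,f,e), (d,g,e), (d,g,f), (e,b,g), (e,g,b), (f,a,a), (f,a,b), … and 17 more.
Total: 29.

29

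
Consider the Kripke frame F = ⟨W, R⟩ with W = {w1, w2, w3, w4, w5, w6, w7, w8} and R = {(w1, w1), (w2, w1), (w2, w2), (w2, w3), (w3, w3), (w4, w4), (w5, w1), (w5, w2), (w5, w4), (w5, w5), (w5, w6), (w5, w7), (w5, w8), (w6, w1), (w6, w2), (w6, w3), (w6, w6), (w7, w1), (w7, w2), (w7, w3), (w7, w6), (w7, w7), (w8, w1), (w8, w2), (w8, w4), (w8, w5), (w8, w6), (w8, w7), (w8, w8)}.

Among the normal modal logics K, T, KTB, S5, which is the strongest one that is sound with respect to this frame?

T

Reflexive (axiom T): yes — every world is R-related to itself.
Symmetric (axiom B): no — w2 R w1 but not w1 R w2.
Euclidean (axiom 5): no — w2 R w1 and w2 R w3, but not w1 R w3.
So F validates K, T; KTB would additionally require R to be symmetric. The strongest is T.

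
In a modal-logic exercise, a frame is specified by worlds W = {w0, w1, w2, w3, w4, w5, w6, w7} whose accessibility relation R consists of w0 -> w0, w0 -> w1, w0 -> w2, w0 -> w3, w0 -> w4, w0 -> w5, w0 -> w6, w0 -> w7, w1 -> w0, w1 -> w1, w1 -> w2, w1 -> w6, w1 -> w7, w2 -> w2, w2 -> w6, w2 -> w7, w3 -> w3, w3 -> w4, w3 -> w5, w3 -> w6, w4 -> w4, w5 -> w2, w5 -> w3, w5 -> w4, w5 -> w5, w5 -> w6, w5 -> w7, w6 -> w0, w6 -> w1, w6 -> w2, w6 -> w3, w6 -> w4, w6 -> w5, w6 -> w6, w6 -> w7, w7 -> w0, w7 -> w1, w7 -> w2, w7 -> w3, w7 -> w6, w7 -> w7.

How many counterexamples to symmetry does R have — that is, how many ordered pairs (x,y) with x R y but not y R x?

11

Enumerating: (w0,w2), (w0,w3), (w0,w4), (w0,w5), (w1,w2), (w3,w4), (w5,w2), (w5,w4), (w5,w7), (w6,w4), (w7,w3).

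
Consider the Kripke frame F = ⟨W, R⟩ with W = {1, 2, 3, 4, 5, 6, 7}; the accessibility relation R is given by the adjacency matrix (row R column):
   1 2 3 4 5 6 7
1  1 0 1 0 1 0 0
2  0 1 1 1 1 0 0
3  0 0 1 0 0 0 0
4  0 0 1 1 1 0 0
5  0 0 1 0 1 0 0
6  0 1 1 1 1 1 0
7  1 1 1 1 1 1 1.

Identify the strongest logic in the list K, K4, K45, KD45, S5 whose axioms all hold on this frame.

K4

Transitive (axiom 4): yes — every two-step R-path is closed by a direct edge.
Euclidean (axiom 5): no — 1 R 3 and 1 R 5, but not 3 R 5.
Serial (axiom D): yes — every world has a successor (e.g. 1 R 1).
Reflexive (axiom T): yes — every world is R-related to itself.
So F validates K, K4; K45 would additionally require R to be Euclidean. The strongest is K4.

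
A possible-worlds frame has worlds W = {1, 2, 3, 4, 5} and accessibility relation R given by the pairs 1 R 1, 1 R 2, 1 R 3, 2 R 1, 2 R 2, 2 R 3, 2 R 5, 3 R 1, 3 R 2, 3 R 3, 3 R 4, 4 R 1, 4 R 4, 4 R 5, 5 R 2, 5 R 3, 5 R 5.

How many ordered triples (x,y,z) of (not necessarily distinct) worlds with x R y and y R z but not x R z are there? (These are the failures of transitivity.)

Enumerating: (1,2,5), (1,3,4), (2,3,4), (3,2,5), (3,4,5), (4,1,2), (4,1,3), (4,5,2), (4,5,3), (5,2,1), (5,3,1), (5,3,4).

12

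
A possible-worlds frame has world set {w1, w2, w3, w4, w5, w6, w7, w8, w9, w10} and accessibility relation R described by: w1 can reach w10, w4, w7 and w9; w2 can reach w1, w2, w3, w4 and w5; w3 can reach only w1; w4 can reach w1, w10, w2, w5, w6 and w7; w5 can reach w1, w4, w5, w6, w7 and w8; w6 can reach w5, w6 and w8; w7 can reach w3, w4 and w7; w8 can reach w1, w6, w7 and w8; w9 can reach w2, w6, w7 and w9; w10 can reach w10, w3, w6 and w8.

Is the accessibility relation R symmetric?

No

Symmetric: no — w1 R w10 but not w10 R w1.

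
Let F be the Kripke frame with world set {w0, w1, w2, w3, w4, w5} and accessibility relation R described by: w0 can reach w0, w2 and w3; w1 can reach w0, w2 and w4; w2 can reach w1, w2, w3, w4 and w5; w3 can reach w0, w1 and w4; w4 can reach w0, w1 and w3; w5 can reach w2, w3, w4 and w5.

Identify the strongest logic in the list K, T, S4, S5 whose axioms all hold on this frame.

K

Reflexive (axiom T): no — w1 is not related to itself.
Transitive (axiom 4): no — w0 R w2 and w2 R w1, but not w0 R w1.
Euclidean (axiom 5): no — w0 R w3 and w0 R w2, but not w3 R w2.
So F validates K; T would additionally require R to be reflexive. The strongest is K.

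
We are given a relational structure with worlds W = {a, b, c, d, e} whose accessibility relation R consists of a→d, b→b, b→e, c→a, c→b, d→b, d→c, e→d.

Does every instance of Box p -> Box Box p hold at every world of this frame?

No

The schema 4 characterises exactly the transitive frames.
Transitive: no — a R d and d R b, but not a R b.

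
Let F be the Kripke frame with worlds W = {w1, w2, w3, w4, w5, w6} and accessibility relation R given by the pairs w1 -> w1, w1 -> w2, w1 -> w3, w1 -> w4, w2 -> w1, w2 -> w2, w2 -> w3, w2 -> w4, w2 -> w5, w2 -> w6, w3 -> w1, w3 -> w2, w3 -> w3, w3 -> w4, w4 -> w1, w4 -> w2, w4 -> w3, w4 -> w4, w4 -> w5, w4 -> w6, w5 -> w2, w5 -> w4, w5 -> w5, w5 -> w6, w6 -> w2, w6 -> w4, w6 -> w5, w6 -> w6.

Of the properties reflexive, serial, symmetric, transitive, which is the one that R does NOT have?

Reflexive: yes — every world is R-related to itself.
Serial: yes — every world has a successor (e.g. w1 R w1).
Symmetric: yes — every pair in R has its reverse in R.
Transitive: no — w1 R w2 and w2 R w5, but not w1 R w5.
Only transitive fails.

transitive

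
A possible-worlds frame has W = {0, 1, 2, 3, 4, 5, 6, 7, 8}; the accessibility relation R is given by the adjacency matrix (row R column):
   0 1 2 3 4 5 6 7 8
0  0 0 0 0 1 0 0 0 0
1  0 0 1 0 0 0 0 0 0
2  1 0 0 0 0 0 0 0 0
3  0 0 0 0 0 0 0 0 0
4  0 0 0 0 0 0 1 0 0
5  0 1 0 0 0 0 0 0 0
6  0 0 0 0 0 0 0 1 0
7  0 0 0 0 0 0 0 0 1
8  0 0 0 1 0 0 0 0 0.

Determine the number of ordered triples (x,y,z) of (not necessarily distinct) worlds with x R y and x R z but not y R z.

8

Enumerating: (0,4,4), (1,2,2), (2,0,0), (4,6,6), (5,1,1), (6,7,7), (7,8,8), (8,3,3).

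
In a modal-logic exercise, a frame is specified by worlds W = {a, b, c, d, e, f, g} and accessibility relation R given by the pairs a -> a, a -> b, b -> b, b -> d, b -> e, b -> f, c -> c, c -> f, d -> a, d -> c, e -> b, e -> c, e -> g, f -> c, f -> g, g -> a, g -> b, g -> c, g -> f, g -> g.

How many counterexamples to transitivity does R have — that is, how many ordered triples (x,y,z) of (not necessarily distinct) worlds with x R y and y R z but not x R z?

Enumerating: (a,b,d), (a,b,e), (a,b,f), (b,d,a), (b,d,c), (b,e,c), (b,e,g), (b,f,c), (b,f,g), (c,f,g), (d,a,b), (d,c,f), … and 12 more.
Total: 24.

24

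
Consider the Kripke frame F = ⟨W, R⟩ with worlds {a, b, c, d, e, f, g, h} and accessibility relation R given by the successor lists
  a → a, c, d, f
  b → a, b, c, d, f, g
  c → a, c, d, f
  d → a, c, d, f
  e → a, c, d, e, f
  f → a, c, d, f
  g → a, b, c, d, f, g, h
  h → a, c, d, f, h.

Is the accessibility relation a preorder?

No

Reflexive: yes — every world is R-related to itself.
Transitive: no — b R g and g R h, but not b R h.
So R is not a preorder.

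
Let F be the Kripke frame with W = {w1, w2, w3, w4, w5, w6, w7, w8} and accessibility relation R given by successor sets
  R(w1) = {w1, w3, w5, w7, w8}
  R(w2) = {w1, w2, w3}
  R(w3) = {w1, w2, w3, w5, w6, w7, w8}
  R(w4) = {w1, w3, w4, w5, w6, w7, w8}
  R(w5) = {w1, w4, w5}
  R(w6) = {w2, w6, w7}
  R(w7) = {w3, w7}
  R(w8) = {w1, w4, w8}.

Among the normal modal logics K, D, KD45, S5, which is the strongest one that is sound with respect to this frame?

D

Serial (axiom D): yes — every world has a successor (e.g. w1 R w1).
Euclidean (axiom 5): no — w1 R w5 and w1 R w3, but not w5 R w3.
Transitive (axiom 4): no — w1 R w3 and w3 R w2, but not w1 R w2.
Reflexive (axiom T): yes — every world is R-related to itself.
So F validates K, D; KD45 would additionally require R to be Euclidean and transitive. The strongest is D.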